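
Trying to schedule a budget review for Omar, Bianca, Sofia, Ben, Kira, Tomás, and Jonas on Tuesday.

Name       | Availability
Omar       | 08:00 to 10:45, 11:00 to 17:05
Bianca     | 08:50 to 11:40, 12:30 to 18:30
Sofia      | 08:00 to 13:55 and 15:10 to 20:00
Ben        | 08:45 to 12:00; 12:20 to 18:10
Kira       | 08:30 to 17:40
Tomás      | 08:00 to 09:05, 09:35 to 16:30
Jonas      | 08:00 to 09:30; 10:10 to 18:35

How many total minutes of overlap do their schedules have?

255

Omar ∩ Bianca: 08:50-10:45, 11:00-11:40, 12:30-17:05.
Omar ∩ Bianca ∩ Sofia: 08:50-10:45, 11:00-11:40, 12:30-13:55, 15:10-17:05.
Omar ∩ Bianca ∩ Sofia ∩ Ben: 08:50-10:45, 11:00-11:40, 12:30-13:55, 15:10-17:05.
Omar ∩ Bianca ∩ Sofia ∩ Ben ∩ Kira: 08:50-10:45, 11:00-11:40, 12:30-13:55, 15:10-17:05.
Omar ∩ Bianca ∩ Sofia ∩ Ben ∩ Kira ∩ Tomás: 08:50-09:05, 09:35-10:45, 11:00-11:40, 12:30-13:55, 15:10-16:30.
Omar ∩ Bianca ∩ Sofia ∩ Ben ∩ Kira ∩ Tomás ∩ Jonas: 08:50-09:05, 10:10-10:45, 11:00-11:40, 12:30-13:55, 15:10-16:30.
Summing the common windows: 15 + 35 + 40 + 85 + 80 = 255 minutes.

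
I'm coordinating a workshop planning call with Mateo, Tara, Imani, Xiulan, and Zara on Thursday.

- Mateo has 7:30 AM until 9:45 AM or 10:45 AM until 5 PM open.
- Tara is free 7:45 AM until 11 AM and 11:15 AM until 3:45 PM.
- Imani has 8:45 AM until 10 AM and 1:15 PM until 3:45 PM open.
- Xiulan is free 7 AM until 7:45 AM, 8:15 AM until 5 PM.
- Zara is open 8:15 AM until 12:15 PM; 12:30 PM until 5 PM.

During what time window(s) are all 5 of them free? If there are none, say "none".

Mateo ∩ Tara: 07:45-09:45, 10:45-11:00, 11:15-15:45.
Mateo ∩ Tara ∩ Imani: 08:45-09:45, 13:15-15:45.
Mateo ∩ Tara ∩ Imani ∩ Xiulan: 08:45-09:45, 13:15-15:45.
Mateo ∩ Tara ∩ Imani ∩ Xiulan ∩ Zara: 08:45-09:45, 13:15-15:45.
Those are the intersection windows.

08:45-09:45, 13:15-15:45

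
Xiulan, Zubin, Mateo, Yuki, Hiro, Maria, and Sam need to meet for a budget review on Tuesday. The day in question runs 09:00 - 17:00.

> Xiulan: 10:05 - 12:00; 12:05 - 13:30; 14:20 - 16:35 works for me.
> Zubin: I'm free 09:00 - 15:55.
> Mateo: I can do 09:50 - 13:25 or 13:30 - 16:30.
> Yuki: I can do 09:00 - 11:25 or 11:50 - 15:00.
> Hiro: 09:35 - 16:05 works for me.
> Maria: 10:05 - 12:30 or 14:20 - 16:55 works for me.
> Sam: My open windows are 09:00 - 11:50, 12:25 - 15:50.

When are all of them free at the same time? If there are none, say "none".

10:05-11:25, 12:25-12:30, 14:20-15:00

Xiulan ∩ Zubin: 10:05-12:00, 12:05-13:30, 14:20-15:55.
Xiulan ∩ Zubin ∩ Mateo: 10:05-12:00, 12:05-13:25, 14:20-15:55.
Xiulan ∩ Zubin ∩ Mateo ∩ Yuki: 10:05-11:25, 11:50-12:00, 12:05-13:25, 14:20-15:00.
Xiulan ∩ Zubin ∩ Mateo ∩ Yuki ∩ Hiro: 10:05-11:25, 11:50-12:00, 12:05-13:25, 14:20-15:00.
Xiulan ∩ Zubin ∩ Mateo ∩ Yuki ∩ Hiro ∩ Maria: 10:05-11:25, 11:50-12:00, 12:05-12:30, 14:20-15:00.
Xiulan ∩ Zubin ∩ Mateo ∩ Yuki ∩ Hiro ∩ Maria ∩ Sam: 10:05-11:25, 12:25-12:30, 14:20-15:00.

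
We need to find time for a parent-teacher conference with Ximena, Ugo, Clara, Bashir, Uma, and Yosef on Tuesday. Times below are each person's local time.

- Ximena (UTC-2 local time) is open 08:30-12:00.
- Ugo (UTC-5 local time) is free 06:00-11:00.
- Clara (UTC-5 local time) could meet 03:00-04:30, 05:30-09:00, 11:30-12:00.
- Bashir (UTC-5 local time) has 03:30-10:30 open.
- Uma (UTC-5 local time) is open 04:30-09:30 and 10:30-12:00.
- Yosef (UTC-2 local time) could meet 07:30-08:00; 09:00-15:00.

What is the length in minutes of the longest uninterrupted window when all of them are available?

Ximena in UTC: 10:30-14:00 (add 2h to convert from UTC-2).
Ugo in UTC: 11:00-16:00 (add 5h to convert from UTC-5).
Clara in UTC: 08:00-09:30, 10:30-14:00, 16:30-17:00 (add 5h to convert from UTC-5).
Bashir in UTC: 08:30-15:30 (add 5h to convert from UTC-5).
Uma in UTC: 09:30-14:30, 15:30-17:00 (add 5h to convert from UTC-5).
Yosef in UTC: 09:30-10:00, 11:00-17:00 (add 2h to convert from UTC-2).
Ximena ∩ Ugo: 11:00-14:00.
Ximena ∩ Ugo ∩ Clara: 11:00-14:00.
Ximena ∩ Ugo ∩ Clara ∩ Bashir: 11:00-14:00.
Ximena ∩ Ugo ∩ Clara ∩ Bashir ∩ Uma: 11:00-14:00.
Ximena ∩ Ugo ∩ Clara ∩ Bashir ∩ Uma ∩ Yosef: 11:00-14:00.
The longest is 11:00-14:00 at 180 minutes.

180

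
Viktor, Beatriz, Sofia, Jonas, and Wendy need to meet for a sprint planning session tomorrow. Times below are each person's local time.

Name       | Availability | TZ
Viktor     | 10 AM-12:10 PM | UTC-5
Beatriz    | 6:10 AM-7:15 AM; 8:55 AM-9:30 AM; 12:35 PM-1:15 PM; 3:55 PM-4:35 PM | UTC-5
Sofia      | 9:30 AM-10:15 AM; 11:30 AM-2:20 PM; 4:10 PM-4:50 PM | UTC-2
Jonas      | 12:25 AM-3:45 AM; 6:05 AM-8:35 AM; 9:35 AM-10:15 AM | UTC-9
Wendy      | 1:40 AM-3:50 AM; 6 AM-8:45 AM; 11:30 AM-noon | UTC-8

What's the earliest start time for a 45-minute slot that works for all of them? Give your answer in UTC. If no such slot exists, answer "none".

none

Viktor in UTC: 15:00-17:10 (add 5h to convert from UTC-5).
Beatriz in UTC: 11:10-12:15, 13:55-14:30, 17:35-18:15, 20:55-21:35 (add 5h to convert from UTC-5).
Sofia in UTC: 11:30-12:15, 13:30-16:20, 18:10-18:50 (add 2h to convert from UTC-2).
Jonas in UTC: 09:25-12:45, 15:05-17:35, 18:35-19:15 (add 9h to convert from UTC-9).
Wendy in UTC: 09:40-11:50, 14:00-16:45, 19:30-20:00 (add 8h to convert from UTC-8).
Viktor ∩ Beatriz: ∅.
Viktor ∩ Beatriz ∩ Sofia: ∅.
Viktor ∩ Beatriz ∩ Sofia ∩ Jonas: ∅.
Viktor ∩ Beatriz ∩ Sofia ∩ Jonas ∩ Wendy: ∅.
There is no time when everyone is free.
No common window is at least 45 minutes long.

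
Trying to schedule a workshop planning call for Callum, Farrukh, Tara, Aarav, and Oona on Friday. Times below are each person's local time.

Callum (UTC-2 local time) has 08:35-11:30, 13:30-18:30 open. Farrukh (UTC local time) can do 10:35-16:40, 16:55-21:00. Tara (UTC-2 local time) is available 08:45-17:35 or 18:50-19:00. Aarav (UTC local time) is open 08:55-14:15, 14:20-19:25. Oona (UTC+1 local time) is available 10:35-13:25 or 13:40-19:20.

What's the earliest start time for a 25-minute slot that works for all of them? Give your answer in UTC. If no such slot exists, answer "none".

10:45

Callum in UTC: 10:35-13:30, 15:30-20:30 (add 2h to convert from UTC-2).
Farrukh in UTC: 10:35-16:40, 16:55-21:00.
Tara in UTC: 10:45-19:35, 20:50-21:00 (add 2h to convert from UTC-2).
Aarav in UTC: 08:55-14:15, 14:20-19:25.
Oona in UTC: 09:35-12:25, 12:40-18:20 (subtract 1h to convert from UTC+1).
Callum ∩ Farrukh: 10:35-13:30, 15:30-16:40, 16:55-20:30.
Callum ∩ Farrukh ∩ Tara: 10:45-13:30, 15:30-16:40, 16:55-19:35.
Callum ∩ Farrukh ∩ Tara ∩ Aarav: 10:45-13:30, 15:30-16:40, 16:55-19:25.
Callum ∩ Farrukh ∩ Tara ∩ Aarav ∩ Oona: 10:45-12:25, 12:40-13:30, 15:30-16:40, 16:55-18:20.
The first common window of at least 25 minutes is 10:45-12:25, so the earliest start is 10:45.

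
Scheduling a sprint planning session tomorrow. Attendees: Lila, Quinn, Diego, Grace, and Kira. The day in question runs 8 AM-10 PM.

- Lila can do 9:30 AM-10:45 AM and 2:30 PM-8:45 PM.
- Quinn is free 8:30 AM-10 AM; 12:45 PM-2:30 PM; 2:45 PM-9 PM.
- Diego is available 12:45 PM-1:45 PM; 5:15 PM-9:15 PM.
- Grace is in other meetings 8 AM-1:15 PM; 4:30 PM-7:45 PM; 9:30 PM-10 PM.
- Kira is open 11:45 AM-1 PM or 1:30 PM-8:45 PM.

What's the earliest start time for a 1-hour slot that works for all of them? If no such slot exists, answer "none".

Lila free: 09:30-10:45, 14:30-20:45.
Quinn free: 08:30-10:00, 12:45-14:30, 14:45-21:00.
Diego free: 12:45-13:45, 17:15-21:15.
Grace free: 13:15-16:30, 19:45-21:30 (invert busy blocks within the working day).
Kira free: 11:45-13:00, 13:30-20:45.
Lila ∩ Quinn: 09:30-10:00, 14:45-20:45.
Lila ∩ Quinn ∩ Diego: 17:15-20:45.
Lila ∩ Quinn ∩ Diego ∩ Grace: 19:45-20:45.
Lila ∩ Quinn ∩ Diego ∩ Grace ∩ Kira: 19:45-20:45.
The first common window of at least 60 minutes is 19:45-20:45, so the earliest start is 19:45.

19:45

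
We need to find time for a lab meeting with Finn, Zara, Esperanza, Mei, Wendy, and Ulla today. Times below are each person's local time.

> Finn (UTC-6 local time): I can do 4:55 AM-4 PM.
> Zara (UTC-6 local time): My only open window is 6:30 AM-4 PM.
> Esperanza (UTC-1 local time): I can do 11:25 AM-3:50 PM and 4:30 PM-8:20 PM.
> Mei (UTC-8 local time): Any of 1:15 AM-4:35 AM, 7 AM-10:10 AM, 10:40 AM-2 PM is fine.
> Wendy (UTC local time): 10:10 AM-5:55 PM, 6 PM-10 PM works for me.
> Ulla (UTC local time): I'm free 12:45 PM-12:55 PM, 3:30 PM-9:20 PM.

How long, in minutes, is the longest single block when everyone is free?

160

Finn in UTC: 10:55-22:00 (add 6h to convert from UTC-6).
Zara in UTC: 12:30-22:00 (add 6h to convert from UTC-6).
Esperanza in UTC: 12:25-16:50, 17:30-21:20 (add 1h to convert from UTC-1).
Mei in UTC: 09:15-12:35, 15:00-18:10, 18:40-22:00 (add 8h to convert from UTC-8).
Wendy in UTC: 10:10-17:55, 18:00-22:00.
Ulla in UTC: 12:45-12:55, 15:30-21:20.
Finn ∩ Zara: 12:30-22:00.
Finn ∩ Zara ∩ Esperanza: 12:30-16:50, 17:30-21:20.
Finn ∩ Zara ∩ Esperanza ∩ Mei: 12:30-12:35, 15:00-16:50, 17:30-18:10, 18:40-21:20.
Finn ∩ Zara ∩ Esperanza ∩ Mei ∩ Wendy: 12:30-12:35, 15:00-16:50, 17:30-17:55, 18:00-18:10, 18:40-21:20.
Finn ∩ Zara ∩ Esperanza ∩ Mei ∩ Wendy ∩ Ulla: 15:30-16:50, 17:30-17:55, 18:00-18:10, 18:40-21:20.
Those are the intersection windows.
The longest is 18:40-21:20 at 160 minutes.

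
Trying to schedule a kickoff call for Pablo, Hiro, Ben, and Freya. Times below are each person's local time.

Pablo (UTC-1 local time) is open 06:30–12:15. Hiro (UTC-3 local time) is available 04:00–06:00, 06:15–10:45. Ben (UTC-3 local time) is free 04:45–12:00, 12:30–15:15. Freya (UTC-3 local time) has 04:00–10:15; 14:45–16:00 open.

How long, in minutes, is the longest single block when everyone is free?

Pablo in UTC: 07:30-13:15 (add 1h to convert from UTC-1).
Hiro in UTC: 07:00-09:00, 09:15-13:45 (add 3h to convert from UTC-3).
Ben in UTC: 07:45-15:00, 15:30-18:15 (add 3h to convert from UTC-3).
Freya in UTC: 07:00-13:15, 17:45-19:00 (add 3h to convert from UTC-3).
Pablo ∩ Hiro: 07:30-09:00, 09:15-13:15.
Pablo ∩ Hiro ∩ Ben: 07:45-09:00, 09:15-13:15.
Pablo ∩ Hiro ∩ Ben ∩ Freya: 07:45-09:00, 09:15-13:15.
The longest is 09:15-13:15 at 240 minutes.

240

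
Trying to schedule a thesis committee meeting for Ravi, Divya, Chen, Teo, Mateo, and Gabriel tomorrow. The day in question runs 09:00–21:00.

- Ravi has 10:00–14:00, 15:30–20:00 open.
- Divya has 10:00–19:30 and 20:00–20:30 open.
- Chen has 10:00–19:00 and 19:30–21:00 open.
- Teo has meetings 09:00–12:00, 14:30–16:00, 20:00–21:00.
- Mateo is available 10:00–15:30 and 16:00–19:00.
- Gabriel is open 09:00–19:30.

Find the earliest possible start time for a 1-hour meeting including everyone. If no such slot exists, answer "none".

12:00

Ravi free: 10:00-14:00, 15:30-20:00.
Divya free: 10:00-19:30, 20:00-20:30.
Chen free: 10:00-19:00, 19:30-21:00.
Teo free: 12:00-14:30, 16:00-20:00 (invert busy blocks within the working day).
Mateo free: 10:00-15:30, 16:00-19:00.
Gabriel free: 09:00-19:30.
Ravi ∩ Divya: 10:00-14:00, 15:30-19:30.
Ravi ∩ Divya ∩ Chen: 10:00-14:00, 15:30-19:00.
Ravi ∩ Divya ∩ Chen ∩ Teo: 12:00-14:00, 16:00-19:00.
Ravi ∩ Divya ∩ Chen ∩ Teo ∩ Mateo: 12:00-14:00, 16:00-19:00.
Ravi ∩ Divya ∩ Chen ∩ Teo ∩ Mateo ∩ Gabriel: 12:00-14:00, 16:00-19:00.
Those are the intersection windows.
The first common window of at least 60 minutes is 12:00-14:00, so the earliest start is 12:00.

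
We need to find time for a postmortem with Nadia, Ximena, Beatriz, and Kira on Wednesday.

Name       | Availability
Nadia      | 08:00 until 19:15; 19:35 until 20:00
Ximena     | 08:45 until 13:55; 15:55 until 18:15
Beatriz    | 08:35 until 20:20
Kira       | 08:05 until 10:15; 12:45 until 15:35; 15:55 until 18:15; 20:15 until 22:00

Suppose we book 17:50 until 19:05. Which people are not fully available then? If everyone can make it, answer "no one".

Kira, Ximena

Nadia: free for 17:50-19:05. Ximena: not fully free for 17:50-19:05. Beatriz: free for 17:50-19:05. Kira: not fully free for 17:50-19:05.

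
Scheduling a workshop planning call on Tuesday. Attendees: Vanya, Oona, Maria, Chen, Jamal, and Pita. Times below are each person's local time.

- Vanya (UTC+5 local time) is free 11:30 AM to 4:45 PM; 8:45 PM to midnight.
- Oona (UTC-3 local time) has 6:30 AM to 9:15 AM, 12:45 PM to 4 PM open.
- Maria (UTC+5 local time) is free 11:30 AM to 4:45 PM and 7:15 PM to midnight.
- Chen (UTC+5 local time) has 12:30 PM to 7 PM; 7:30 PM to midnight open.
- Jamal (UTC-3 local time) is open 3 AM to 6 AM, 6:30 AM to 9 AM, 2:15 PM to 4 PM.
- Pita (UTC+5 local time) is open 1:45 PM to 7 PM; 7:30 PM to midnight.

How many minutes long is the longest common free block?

135

Vanya in UTC: 06:30-11:45, 15:45-19:00 (subtract 5h to convert from UTC+5).
Oona in UTC: 09:30-12:15, 15:45-19:00 (add 3h to convert from UTC-3).
Maria in UTC: 06:30-11:45, 14:15-19:00 (subtract 5h to convert from UTC+5).
Chen in UTC: 07:30-14:00, 14:30-19:00 (subtract 5h to convert from UTC+5).
Jamal in UTC: 06:00-09:00, 09:30-12:00, 17:15-19:00 (add 3h to convert from UTC-3).
Pita in UTC: 08:45-14:00, 14:30-19:00 (subtract 5h to convert from UTC+5).
Vanya ∩ Oona: 09:30-11:45, 15:45-19:00.
Vanya ∩ Oona ∩ Maria: 09:30-11:45, 15:45-19:00.
Vanya ∩ Oona ∩ Maria ∩ Chen: 09:30-11:45, 15:45-19:00.
Vanya ∩ Oona ∩ Maria ∩ Chen ∩ Jamal: 09:30-11:45, 17:15-19:00.
Vanya ∩ Oona ∩ Maria ∩ Chen ∩ Jamal ∩ Pita: 09:30-11:45, 17:15-19:00.
The longest is 09:30-11:45 at 135 minutes.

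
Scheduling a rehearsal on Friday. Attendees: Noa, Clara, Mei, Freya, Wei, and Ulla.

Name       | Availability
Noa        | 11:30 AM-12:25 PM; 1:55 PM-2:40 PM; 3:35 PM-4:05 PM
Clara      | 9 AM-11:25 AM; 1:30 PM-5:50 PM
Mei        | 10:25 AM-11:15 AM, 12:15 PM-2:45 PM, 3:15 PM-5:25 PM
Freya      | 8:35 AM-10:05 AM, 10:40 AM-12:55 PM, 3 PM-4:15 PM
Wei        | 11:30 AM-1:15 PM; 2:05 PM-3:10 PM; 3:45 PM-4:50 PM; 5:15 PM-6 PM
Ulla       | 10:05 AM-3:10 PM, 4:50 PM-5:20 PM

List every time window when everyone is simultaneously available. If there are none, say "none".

Noa ∩ Clara: 13:55-14:40, 15:35-16:05.
Noa ∩ Clara ∩ Mei: 13:55-14:40, 15:35-16:05.
Noa ∩ Clara ∩ Mei ∩ Freya: 15:35-16:05.
Noa ∩ Clara ∩ Mei ∩ Freya ∩ Wei: 15:45-16:05.
Noa ∩ Clara ∩ Mei ∩ Freya ∩ Wei ∩ Ulla: ∅.
There is no time when everyone is free.

none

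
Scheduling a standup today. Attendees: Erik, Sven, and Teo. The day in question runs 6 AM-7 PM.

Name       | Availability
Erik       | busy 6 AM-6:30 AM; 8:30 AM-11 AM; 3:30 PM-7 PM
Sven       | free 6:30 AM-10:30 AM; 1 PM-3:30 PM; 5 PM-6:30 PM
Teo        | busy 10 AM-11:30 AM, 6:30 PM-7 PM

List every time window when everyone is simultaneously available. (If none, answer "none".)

Erik free: 06:30-08:30, 11:00-15:30 (invert busy blocks within the working day).
Sven free: 06:30-10:30, 13:00-15:30, 17:00-18:30.
Teo free: 06:00-10:00, 11:30-18:30 (invert busy blocks within the working day).
Erik ∩ Sven: 06:30-08:30, 13:00-15:30.
Erik ∩ Sven ∩ Teo: 06:30-08:30, 13:00-15:30.

06:30-08:30, 13:00-15:30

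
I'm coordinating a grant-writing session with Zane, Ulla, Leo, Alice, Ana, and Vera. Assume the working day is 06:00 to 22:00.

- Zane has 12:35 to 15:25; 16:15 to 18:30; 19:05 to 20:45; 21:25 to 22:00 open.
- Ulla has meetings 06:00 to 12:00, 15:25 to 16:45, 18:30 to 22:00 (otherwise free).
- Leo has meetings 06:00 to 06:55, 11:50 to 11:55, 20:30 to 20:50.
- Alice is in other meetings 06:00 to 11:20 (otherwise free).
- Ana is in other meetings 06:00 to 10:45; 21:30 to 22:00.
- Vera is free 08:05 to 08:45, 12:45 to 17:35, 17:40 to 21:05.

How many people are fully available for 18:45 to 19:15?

4

Zane free: 12:35-15:25, 16:15-18:30, 19:05-20:45, 21:25-22:00.
Ulla free: 12:00-15:25, 16:45-18:30 (invert busy blocks within the working day).
Leo free: 06:55-11:50, 11:55-20:30, 20:50-22:00 (invert busy blocks within the working day).
Alice free: 11:20-22:00 (invert busy blocks within the working day).
Ana free: 10:45-21:30 (invert busy blocks within the working day).
Vera free: 08:05-08:45, 12:45-17:35, 17:40-21:05.
Leo, Alice, Ana, and Vera can make the full 18:45-19:15 slot — that's 4.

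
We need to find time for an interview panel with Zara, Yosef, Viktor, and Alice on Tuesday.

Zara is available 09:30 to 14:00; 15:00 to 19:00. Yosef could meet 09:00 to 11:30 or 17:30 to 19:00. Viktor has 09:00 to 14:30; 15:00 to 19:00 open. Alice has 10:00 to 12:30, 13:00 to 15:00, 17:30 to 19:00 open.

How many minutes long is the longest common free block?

Zara ∩ Yosef: 09:30-11:30, 17:30-19:00.
Zara ∩ Yosef ∩ Viktor: 09:30-11:30, 17:30-19:00.
Zara ∩ Yosef ∩ Viktor ∩ Alice: 10:00-11:30, 17:30-19:00.
The longest is 10:00-11:30 at 90 minutes.

90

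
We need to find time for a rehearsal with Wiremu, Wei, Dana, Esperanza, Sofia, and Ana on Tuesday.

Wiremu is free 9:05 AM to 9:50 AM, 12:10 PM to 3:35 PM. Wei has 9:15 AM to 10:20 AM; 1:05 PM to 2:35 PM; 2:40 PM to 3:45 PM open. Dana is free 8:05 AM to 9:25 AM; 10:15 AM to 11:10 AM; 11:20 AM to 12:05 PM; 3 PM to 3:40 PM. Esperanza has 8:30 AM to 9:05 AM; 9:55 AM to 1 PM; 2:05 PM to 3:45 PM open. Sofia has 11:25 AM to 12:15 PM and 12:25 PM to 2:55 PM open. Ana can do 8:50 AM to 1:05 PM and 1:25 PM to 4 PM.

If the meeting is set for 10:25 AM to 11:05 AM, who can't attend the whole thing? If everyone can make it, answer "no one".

Sofia, Wei, Wiremu

Wiremu: not fully free for 10:25-11:05. Wei: not fully free for 10:25-11:05. Dana: free for 10:25-11:05. Esperanza: free for 10:25-11:05. Sofia: not fully free for 10:25-11:05. Ana: free for 10:25-11:05.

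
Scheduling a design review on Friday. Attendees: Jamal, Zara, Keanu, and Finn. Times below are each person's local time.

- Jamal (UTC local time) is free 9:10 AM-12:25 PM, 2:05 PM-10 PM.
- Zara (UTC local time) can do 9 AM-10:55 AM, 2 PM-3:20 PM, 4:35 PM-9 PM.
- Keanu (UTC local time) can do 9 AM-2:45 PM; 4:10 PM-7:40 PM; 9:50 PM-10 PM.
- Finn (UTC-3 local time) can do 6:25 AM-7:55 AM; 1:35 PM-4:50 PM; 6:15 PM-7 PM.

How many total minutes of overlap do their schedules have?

Jamal in UTC: 09:10-12:25, 14:05-22:00.
Zara in UTC: 09:00-10:55, 14:00-15:20, 16:35-21:00.
Keanu in UTC: 09:00-14:45, 16:10-19:40, 21:50-22:00.
Finn in UTC: 09:25-10:55, 16:35-19:50, 21:15-22:00 (add 3h to convert from UTC-3).
Jamal ∩ Zara: 09:10-10:55, 14:05-15:20, 16:35-21:00.
Jamal ∩ Zara ∩ Keanu: 09:10-10:55, 14:05-14:45, 16:35-19:40.
Jamal ∩ Zara ∩ Keanu ∩ Finn: 09:25-10:55, 16:35-19:40.
Summing the common windows: 90 + 185 = 275 minutes.

275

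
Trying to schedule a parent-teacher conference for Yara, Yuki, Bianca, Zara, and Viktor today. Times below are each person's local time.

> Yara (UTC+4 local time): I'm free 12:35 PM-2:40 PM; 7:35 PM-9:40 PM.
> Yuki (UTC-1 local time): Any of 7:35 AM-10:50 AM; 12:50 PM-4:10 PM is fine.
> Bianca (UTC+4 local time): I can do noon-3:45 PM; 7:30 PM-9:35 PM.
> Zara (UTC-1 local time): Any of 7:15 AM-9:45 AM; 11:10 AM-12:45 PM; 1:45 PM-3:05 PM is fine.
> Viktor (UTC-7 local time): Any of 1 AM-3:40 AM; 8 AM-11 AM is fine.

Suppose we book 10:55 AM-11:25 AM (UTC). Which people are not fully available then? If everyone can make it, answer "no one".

Viktor, Yara, Zara

Yara in UTC: 08:35-10:40, 15:35-17:40 (subtract 4h to convert from UTC+4).
Yuki in UTC: 08:35-11:50, 13:50-17:10 (add 1h to convert from UTC-1).
Bianca in UTC: 08:00-11:45, 15:30-17:35 (subtract 4h to convert from UTC+4).
Zara in UTC: 08:15-10:45, 12:10-13:45, 14:45-16:05 (add 1h to convert from UTC-1).
Viktor in UTC: 08:00-10:40, 15:00-18:00 (add 7h to convert from UTC-7).
Yara: not fully free for 10:55-11:25. Yuki: free for 10:55-11:25. Bianca: free for 10:55-11:25. Zara: not fully free for 10:55-11:25. Viktor: not fully free for 10:55-11:25.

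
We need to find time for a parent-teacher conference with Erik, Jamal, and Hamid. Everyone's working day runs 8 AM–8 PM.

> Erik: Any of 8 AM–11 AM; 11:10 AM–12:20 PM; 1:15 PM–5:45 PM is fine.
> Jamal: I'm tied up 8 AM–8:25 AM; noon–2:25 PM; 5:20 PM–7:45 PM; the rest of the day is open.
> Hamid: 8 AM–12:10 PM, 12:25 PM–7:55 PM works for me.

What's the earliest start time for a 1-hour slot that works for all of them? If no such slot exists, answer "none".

Erik free: 08:00-11:00, 11:10-12:20, 13:15-17:45.
Jamal free: 08:25-12:00, 14:25-17:20, 19:45-20:00 (invert busy blocks within the working day).
Hamid free: 08:00-12:10, 12:25-19:55.
Erik ∩ Jamal: 08:25-11:00, 11:10-12:00, 14:25-17:20.
Erik ∩ Jamal ∩ Hamid: 08:25-11:00, 11:10-12:00, 14:25-17:20.
The first common window of at least 60 minutes is 08:25-11:00, so the earliest start is 08:25.

08:25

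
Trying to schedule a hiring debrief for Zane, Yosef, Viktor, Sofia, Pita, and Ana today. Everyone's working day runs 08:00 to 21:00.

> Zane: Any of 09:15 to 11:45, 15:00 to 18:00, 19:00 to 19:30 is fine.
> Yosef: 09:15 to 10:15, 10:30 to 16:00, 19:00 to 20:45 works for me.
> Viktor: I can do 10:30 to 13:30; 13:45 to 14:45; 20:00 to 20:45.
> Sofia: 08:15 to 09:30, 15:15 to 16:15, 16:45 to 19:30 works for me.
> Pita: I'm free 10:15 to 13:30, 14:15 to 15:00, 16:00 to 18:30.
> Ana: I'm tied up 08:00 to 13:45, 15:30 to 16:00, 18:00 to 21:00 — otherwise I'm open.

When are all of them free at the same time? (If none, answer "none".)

Zane free: 09:15-11:45, 15:00-18:00, 19:00-19:30.
Yosef free: 09:15-10:15, 10:30-16:00, 19:00-20:45.
Viktor free: 10:30-13:30, 13:45-14:45, 20:00-20:45.
Sofia free: 08:15-09:30, 15:15-16:15, 16:45-19:30.
Pita free: 10:15-13:30, 14:15-15:00, 16:00-18:30.
Ana free: 13:45-15:30, 16:00-18:00 (invert busy blocks within the working day).
Zane ∩ Yosef: 09:15-10:15, 10:30-11:45, 15:00-16:00, 19:00-19:30.
Zane ∩ Yosef ∩ Viktor: 10:30-11:45.
Zane ∩ Yosef ∩ Viktor ∩ Sofia: ∅.
Zane ∩ Yosef ∩ Viktor ∩ Sofia ∩ Pita: ∅.
Zane ∩ Yosef ∩ Viktor ∩ Sofia ∩ Pita ∩ Ana: ∅.
There is no time when everyone is free.

none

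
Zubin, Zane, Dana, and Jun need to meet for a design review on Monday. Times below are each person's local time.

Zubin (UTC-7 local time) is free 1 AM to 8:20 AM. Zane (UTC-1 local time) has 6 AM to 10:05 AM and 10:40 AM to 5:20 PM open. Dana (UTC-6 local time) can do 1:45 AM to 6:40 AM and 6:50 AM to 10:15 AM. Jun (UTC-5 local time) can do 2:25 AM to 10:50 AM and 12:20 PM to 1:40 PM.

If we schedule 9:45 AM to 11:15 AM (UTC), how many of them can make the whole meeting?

Zubin in UTC: 08:00-15:20 (add 7h to convert from UTC-7).
Zane in UTC: 07:00-11:05, 11:40-18:20 (add 1h to convert from UTC-1).
Dana in UTC: 07:45-12:40, 12:50-16:15 (add 6h to convert from UTC-6).
Jun in UTC: 07:25-15:50, 17:20-18:40 (add 5h to convert from UTC-5).
Zubin, Dana, and Jun can make the full 09:45-11:15 slot — that's 3.

3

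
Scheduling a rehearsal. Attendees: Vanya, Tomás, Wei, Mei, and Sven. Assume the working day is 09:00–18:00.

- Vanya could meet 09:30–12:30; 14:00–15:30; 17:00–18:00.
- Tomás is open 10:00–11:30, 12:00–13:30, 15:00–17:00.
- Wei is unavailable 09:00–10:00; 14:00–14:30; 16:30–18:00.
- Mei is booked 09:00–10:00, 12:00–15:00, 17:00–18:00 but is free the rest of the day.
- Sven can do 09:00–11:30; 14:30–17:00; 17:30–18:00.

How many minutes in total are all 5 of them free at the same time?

Vanya free: 09:30-12:30, 14:00-15:30, 17:00-18:00.
Tomás free: 10:00-11:30, 12:00-13:30, 15:00-17:00.
Wei free: 10:00-14:00, 14:30-16:30 (invert busy blocks within the working day).
Mei free: 10:00-12:00, 15:00-17:00 (invert busy blocks within the working day).
Sven free: 09:00-11:30, 14:30-17:00, 17:30-18:00.
Vanya ∩ Tomás: 10:00-11:30, 12:00-12:30, 15:00-15:30.
Vanya ∩ Tomás ∩ Wei: 10:00-11:30, 12:00-12:30, 15:00-15:30.
Vanya ∩ Tomás ∩ Wei ∩ Mei: 10:00-11:30, 15:00-15:30.
Vanya ∩ Tomás ∩ Wei ∩ Mei ∩ Sven: 10:00-11:30, 15:00-15:30.
Those are the intersection windows.
Summing the common windows: 90 + 30 = 120 minutes.

120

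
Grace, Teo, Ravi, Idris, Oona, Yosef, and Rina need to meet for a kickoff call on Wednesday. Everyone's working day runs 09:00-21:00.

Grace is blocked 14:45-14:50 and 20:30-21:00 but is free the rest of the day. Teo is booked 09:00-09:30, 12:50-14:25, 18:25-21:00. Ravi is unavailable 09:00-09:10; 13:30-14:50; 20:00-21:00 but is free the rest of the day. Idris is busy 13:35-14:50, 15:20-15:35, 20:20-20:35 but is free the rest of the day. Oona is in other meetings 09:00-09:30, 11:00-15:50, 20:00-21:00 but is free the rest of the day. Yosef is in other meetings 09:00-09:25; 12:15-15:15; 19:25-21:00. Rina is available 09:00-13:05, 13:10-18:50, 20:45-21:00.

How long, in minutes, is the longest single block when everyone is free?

Grace free: 09:00-14:45, 14:50-20:30 (invert busy blocks within the working day).
Teo free: 09:30-12:50, 14:25-18:25 (invert busy blocks within the working day).
Ravi free: 09:10-13:30, 14:50-20:00 (invert busy blocks within the working day).
Idris free: 09:00-13:35, 14:50-15:20, 15:35-20:20, 20:35-21:00 (invert busy blocks within the working day).
Oona free: 09:30-11:00, 15:50-20:00 (invert busy blocks within the working day).
Yosef free: 09:25-12:15, 15:15-19:25 (invert busy blocks within the working day).
Rina free: 09:00-13:05, 13:10-18:50, 20:45-21:00.
Grace ∩ Teo: 09:30-12:50, 14:25-14:45, 14:50-18:25.
Grace ∩ Teo ∩ Ravi: 09:30-12:50, 14:50-18:25.
Grace ∩ Teo ∩ Ravi ∩ Idris: 09:30-12:50, 14:50-15:20, 15:35-18:25.
Grace ∩ Teo ∩ Ravi ∩ Idris ∩ Oona: 09:30-11:00, 15:50-18:25.
Grace ∩ Teo ∩ Ravi ∩ Idris ∩ Oona ∩ Yosef: 09:30-11:00, 15:50-18:25.
Grace ∩ Teo ∩ Ravi ∩ Idris ∩ Oona ∩ Yosef ∩ Rina: 09:30-11:00, 15:50-18:25.
The longest is 15:50-18:25 at 155 minutes.

155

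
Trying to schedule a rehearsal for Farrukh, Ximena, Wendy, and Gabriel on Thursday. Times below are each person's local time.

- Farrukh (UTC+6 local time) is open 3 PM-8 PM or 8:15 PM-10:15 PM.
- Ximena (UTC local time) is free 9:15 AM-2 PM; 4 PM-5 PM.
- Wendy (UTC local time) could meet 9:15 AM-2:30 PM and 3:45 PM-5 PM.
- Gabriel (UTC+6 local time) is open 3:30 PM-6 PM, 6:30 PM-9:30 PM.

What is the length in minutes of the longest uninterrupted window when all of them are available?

Farrukh in UTC: 09:00-14:00, 14:15-16:15 (subtract 6h to convert from UTC+6).
Ximena in UTC: 09:15-14:00, 16:00-17:00.
Wendy in UTC: 09:15-14:30, 15:45-17:00.
Gabriel in UTC: 09:30-12:00, 12:30-15:30 (subtract 6h to convert from UTC+6).
Farrukh ∩ Ximena: 09:15-14:00, 16:00-16:15.
Farrukh ∩ Ximena ∩ Wendy: 09:15-14:00, 16:00-16:15.
Farrukh ∩ Ximena ∩ Wendy ∩ Gabriel: 09:30-12:00, 12:30-14:00.
So the common availability across everyone is 09:30-12:00, 12:30-14:00.
The longest is 09:30-12:00 at 150 minutes.

150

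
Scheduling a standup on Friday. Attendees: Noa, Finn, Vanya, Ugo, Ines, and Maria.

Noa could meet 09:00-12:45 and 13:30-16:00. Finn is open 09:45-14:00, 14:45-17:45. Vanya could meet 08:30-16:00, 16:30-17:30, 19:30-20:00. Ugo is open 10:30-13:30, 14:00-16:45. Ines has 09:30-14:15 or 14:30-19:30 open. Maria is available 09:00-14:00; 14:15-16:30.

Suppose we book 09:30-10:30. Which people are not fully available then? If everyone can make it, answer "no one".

Finn, Ugo

Noa: free for 09:30-10:30. Finn: not fully free for 09:30-10:30. Vanya: free for 09:30-10:30. Ugo: not fully free for 09:30-10:30. Ines: free for 09:30-10:30. Maria: free for 09:30-10:30.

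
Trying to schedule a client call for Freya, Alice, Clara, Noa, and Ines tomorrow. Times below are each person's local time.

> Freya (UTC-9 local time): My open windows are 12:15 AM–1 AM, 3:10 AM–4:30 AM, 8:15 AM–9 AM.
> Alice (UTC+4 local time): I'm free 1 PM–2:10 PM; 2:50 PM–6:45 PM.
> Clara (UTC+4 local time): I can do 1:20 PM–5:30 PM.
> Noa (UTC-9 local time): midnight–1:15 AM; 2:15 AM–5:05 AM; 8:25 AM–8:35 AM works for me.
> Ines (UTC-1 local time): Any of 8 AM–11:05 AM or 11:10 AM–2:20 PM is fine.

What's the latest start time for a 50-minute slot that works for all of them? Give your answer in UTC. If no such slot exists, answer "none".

12:40

Freya in UTC: 09:15-10:00, 12:10-13:30, 17:15-18:00 (add 9h to convert from UTC-9).
Alice in UTC: 09:00-10:10, 10:50-14:45 (subtract 4h to convert from UTC+4).
Clara in UTC: 09:20-13:30 (subtract 4h to convert from UTC+4).
Noa in UTC: 09:00-10:15, 11:15-14:05, 17:25-17:35 (add 9h to convert from UTC-9).
Ines in UTC: 09:00-12:05, 12:10-15:20 (add 1h to convert from UTC-1).
Freya ∩ Alice: 09:15-10:00, 12:10-13:30.
Freya ∩ Alice ∩ Clara: 09:20-10:00, 12:10-13:30.
Freya ∩ Alice ∩ Clara ∩ Noa: 09:20-10:00, 12:10-13:30.
Freya ∩ Alice ∩ Clara ∩ Noa ∩ Ines: 09:20-10:00, 12:10-13:30.
The last common window of at least 50 minutes is 12:10-13:30; a 50-minute meeting can start as late as 12:40 and still end by 13:30.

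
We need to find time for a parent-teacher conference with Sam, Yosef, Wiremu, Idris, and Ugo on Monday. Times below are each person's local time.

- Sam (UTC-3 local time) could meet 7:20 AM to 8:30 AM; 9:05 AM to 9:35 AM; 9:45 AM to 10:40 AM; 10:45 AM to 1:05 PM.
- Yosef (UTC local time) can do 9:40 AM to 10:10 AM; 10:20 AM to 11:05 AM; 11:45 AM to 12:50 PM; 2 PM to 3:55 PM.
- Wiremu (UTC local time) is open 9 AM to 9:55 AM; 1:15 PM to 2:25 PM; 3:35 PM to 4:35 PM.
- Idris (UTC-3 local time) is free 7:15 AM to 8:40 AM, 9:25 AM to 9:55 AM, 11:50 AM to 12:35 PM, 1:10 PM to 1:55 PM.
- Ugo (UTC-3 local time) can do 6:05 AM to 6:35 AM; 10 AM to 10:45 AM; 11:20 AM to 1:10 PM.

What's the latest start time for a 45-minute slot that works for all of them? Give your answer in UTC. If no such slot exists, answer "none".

none

Sam in UTC: 10:20-11:30, 12:05-12:35, 12:45-13:40, 13:45-16:05 (add 3h to convert from UTC-3).
Yosef in UTC: 09:40-10:10, 10:20-11:05, 11:45-12:50, 14:00-15:55.
Wiremu in UTC: 09:00-09:55, 13:15-14:25, 15:35-16:35.
Idris in UTC: 10:15-11:40, 12:25-12:55, 14:50-15:35, 16:10-16:55 (add 3h to convert from UTC-3).
Ugo in UTC: 09:05-09:35, 13:00-13:45, 14:20-16:10 (add 3h to convert from UTC-3).
Sam ∩ Yosef: 10:20-11:05, 12:05-12:35, 12:45-12:50, 14:00-15:55.
Sam ∩ Yosef ∩ Wiremu: 14:00-14:25, 15:35-15:55.
Sam ∩ Yosef ∩ Wiremu ∩ Idris: ∅.
Sam ∩ Yosef ∩ Wiremu ∩ Idris ∩ Ugo: ∅.
There is no time when everyone is free.
No common window is at least 45 minutes long.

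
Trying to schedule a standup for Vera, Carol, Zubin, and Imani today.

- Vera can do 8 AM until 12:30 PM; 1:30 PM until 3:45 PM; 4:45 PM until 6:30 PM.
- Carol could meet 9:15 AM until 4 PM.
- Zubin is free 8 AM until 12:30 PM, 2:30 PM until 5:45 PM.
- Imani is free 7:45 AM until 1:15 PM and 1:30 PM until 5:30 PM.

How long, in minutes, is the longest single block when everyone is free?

Vera ∩ Carol: 09:15-12:30, 13:30-15:45.
Vera ∩ Carol ∩ Zubin: 09:15-12:30, 14:30-15:45.
Vera ∩ Carol ∩ Zubin ∩ Imani: 09:15-12:30, 14:30-15:45.
Those are the intersection windows.
The longest is 09:15-12:30 at 195 minutes.

195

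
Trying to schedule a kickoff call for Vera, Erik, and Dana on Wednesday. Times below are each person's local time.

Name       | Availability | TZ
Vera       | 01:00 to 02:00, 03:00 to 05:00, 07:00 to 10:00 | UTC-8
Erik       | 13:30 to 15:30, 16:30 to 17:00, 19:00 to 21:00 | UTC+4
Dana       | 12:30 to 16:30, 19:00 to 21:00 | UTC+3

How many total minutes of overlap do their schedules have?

Vera in UTC: 09:00-10:00, 11:00-13:00, 15:00-18:00 (add 8h to convert from UTC-8).
Erik in UTC: 09:30-11:30, 12:30-13:00, 15:00-17:00 (subtract 4h to convert from UTC+4).
Dana in UTC: 09:30-13:30, 16:00-18:00 (subtract 3h to convert from UTC+3).
Vera ∩ Erik: 09:30-10:00, 11:00-11:30, 12:30-13:00, 15:00-17:00.
Vera ∩ Erik ∩ Dana: 09:30-10:00, 11:00-11:30, 12:30-13:00, 16:00-17:00.
Those are the intersection windows.
Summing the common windows: 30 + 30 + 30 + 60 = 150 minutes.

150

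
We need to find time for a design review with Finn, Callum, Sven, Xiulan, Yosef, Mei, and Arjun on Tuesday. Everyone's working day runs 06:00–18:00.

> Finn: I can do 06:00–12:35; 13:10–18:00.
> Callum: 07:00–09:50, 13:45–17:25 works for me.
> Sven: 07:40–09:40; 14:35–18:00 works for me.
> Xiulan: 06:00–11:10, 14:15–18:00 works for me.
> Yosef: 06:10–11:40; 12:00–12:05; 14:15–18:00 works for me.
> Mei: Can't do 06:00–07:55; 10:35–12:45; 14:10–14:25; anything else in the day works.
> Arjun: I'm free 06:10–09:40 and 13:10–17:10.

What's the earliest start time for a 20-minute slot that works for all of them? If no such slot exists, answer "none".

07:55

Finn free: 06:00-12:35, 13:10-18:00.
Callum free: 07:00-09:50, 13:45-17:25.
Sven free: 07:40-09:40, 14:35-18:00.
Xiulan free: 06:00-11:10, 14:15-18:00.
Yosef free: 06:10-11:40, 12:00-12:05, 14:15-18:00.
Mei free: 07:55-10:35, 12:45-14:10, 14:25-18:00 (invert busy blocks within the working day).
Arjun free: 06:10-09:40, 13:10-17:10.
Finn ∩ Callum: 07:00-09:50, 13:45-17:25.
Finn ∩ Callum ∩ Sven: 07:40-09:40, 14:35-17:25.
Finn ∩ Callum ∩ Sven ∩ Xiulan: 07:40-09:40, 14:35-17:25.
Finn ∩ Callum ∩ Sven ∩ Xiulan ∩ Yosef: 07:40-09:40, 14:35-17:25.
Finn ∩ Callum ∩ Sven ∩ Xiulan ∩ Yosef ∩ Mei: 07:55-09:40, 14:35-17:25.
Finn ∩ Callum ∩ Sven ∩ Xiulan ∩ Yosef ∩ Mei ∩ Arjun: 07:55-09:40, 14:35-17:10.
So the common availability across everyone is 07:55-09:40, 14:35-17:10.
The first common window of at least 20 minutes is 07:55-09:40, so the earliest start is 07:55.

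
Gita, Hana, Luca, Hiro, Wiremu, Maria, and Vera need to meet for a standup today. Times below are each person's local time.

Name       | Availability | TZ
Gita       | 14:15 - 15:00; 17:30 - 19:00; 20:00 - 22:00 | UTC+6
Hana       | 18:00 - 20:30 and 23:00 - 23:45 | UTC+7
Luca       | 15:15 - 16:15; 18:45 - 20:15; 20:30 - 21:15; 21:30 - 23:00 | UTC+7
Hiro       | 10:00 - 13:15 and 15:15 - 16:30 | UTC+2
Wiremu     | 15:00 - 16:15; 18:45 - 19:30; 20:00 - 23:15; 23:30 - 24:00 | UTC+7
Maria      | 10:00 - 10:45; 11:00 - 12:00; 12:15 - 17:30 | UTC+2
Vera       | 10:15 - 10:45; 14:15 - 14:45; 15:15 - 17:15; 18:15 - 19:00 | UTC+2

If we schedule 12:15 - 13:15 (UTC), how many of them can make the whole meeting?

Gita in UTC: 08:15-09:00, 11:30-13:00, 14:00-16:00 (subtract 6h to convert from UTC+6).
Hana in UTC: 11:00-13:30, 16:00-16:45 (subtract 7h to convert from UTC+7).
Luca in UTC: 08:15-09:15, 11:45-13:15, 13:30-14:15, 14:30-16:00 (subtract 7h to convert from UTC+7).
Hiro in UTC: 08:00-11:15, 13:15-14:30 (subtract 2h to convert from UTC+2).
Wiremu in UTC: 08:00-09:15, 11:45-12:30, 13:00-16:15, 16:30-17:00 (subtract 7h to convert from UTC+7).
Maria in UTC: 08:00-08:45, 09:00-10:00, 10:15-15:30 (subtract 2h to convert from UTC+2).
Vera in UTC: 08:15-08:45, 12:15-12:45, 13:15-15:15, 16:15-17:00 (subtract 2h to convert from UTC+2).
Hana, Luca, and Maria can make the full 12:15-13:15 slot — that's 3.

3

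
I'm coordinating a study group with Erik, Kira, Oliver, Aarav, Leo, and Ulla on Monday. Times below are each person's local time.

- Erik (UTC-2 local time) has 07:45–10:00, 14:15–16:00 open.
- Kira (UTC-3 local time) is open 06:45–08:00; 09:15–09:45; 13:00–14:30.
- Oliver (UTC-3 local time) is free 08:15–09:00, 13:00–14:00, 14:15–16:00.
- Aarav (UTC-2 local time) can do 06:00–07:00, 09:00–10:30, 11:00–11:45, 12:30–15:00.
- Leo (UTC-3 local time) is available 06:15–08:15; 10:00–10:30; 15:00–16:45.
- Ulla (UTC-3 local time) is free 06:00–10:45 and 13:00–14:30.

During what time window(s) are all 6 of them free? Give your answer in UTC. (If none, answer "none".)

none

Erik in UTC: 09:45-12:00, 16:15-18:00 (add 2h to convert from UTC-2).
Kira in UTC: 09:45-11:00, 12:15-12:45, 16:00-17:30 (add 3h to convert from UTC-3).
Oliver in UTC: 11:15-12:00, 16:00-17:00, 17:15-19:00 (add 3h to convert from UTC-3).
Aarav in UTC: 08:00-09:00, 11:00-12:30, 13:00-13:45, 14:30-17:00 (add 2h to convert from UTC-2).
Leo in UTC: 09:15-11:15, 13:00-13:30, 18:00-19:45 (add 3h to convert from UTC-3).
Ulla in UTC: 09:00-13:45, 16:00-17:30 (add 3h to convert from UTC-3).
Erik ∩ Kira: 09:45-11:00, 16:15-17:30.
Erik ∩ Kira ∩ Oliver: 16:15-17:00, 17:15-17:30.
Erik ∩ Kira ∩ Oliver ∩ Aarav: 16:15-17:00.
Erik ∩ Kira ∩ Oliver ∩ Aarav ∩ Leo: ∅.
Erik ∩ Kira ∩ Oliver ∩ Aarav ∩ Leo ∩ Ulla: ∅.
There is no time when everyone is free.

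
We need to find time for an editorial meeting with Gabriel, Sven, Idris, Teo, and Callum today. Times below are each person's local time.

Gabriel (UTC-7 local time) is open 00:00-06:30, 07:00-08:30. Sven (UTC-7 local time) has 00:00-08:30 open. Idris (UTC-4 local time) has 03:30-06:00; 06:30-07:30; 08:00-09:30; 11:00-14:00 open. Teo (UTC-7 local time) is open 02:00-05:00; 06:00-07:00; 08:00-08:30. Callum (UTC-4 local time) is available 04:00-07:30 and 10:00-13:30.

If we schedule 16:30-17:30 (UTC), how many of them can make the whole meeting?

Gabriel in UTC: 07:00-13:30, 14:00-15:30 (add 7h to convert from UTC-7).
Sven in UTC: 07:00-15:30 (add 7h to convert from UTC-7).
Idris in UTC: 07:30-10:00, 10:30-11:30, 12:00-13:30, 15:00-18:00 (add 4h to convert from UTC-4).
Teo in UTC: 09:00-12:00, 13:00-14:00, 15:00-15:30 (add 7h to convert from UTC-7).
Callum in UTC: 08:00-11:30, 14:00-17:30 (add 4h to convert from UTC-4).
Idris and Callum can make the full 16:30-17:30 slot — that's 2.

2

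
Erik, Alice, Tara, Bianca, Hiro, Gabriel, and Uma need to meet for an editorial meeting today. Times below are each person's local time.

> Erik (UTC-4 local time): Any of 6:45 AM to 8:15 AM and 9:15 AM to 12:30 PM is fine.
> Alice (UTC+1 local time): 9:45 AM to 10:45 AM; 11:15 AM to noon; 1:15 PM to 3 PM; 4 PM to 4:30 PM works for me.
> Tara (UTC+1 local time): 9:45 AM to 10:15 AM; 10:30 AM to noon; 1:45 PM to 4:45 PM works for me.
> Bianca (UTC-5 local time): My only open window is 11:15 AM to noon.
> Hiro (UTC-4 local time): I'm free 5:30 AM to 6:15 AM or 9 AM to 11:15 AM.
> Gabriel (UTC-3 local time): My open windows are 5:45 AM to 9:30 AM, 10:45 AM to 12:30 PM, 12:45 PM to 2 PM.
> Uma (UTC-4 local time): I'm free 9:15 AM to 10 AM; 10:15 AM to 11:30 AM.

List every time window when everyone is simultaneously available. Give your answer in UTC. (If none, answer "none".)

none

Erik in UTC: 10:45-12:15, 13:15-16:30 (add 4h to convert from UTC-4).
Alice in UTC: 08:45-09:45, 10:15-11:00, 12:15-14:00, 15:00-15:30 (subtract 1h to convert from UTC+1).
Tara in UTC: 08:45-09:15, 09:30-11:00, 12:45-15:45 (subtract 1h to convert from UTC+1).
Bianca in UTC: 16:15-17:00 (add 5h to convert from UTC-5).
Hiro in UTC: 09:30-10:15, 13:00-15:15 (add 4h to convert from UTC-4).
Gabriel in UTC: 08:45-12:30, 13:45-15:30, 15:45-17:00 (add 3h to convert from UTC-3).
Uma in UTC: 13:15-14:00, 14:15-15:30 (add 4h to convert from UTC-4).
Erik ∩ Alice: 10:45-11:00, 13:15-14:00, 15:00-15:30.
Erik ∩ Alice ∩ Tara: 10:45-11:00, 13:15-14:00, 15:00-15:30.
Erik ∩ Alice ∩ Tara ∩ Bianca: ∅.
Erik ∩ Alice ∩ Tara ∩ Bianca ∩ Hiro: ∅.
Erik ∩ Alice ∩ Tara ∩ Bianca ∩ Hiro ∩ Gabriel: ∅.
Erik ∩ Alice ∩ Tara ∩ Bianca ∩ Hiro ∩ Gabriel ∩ Uma: ∅.
There is no time when everyone is free.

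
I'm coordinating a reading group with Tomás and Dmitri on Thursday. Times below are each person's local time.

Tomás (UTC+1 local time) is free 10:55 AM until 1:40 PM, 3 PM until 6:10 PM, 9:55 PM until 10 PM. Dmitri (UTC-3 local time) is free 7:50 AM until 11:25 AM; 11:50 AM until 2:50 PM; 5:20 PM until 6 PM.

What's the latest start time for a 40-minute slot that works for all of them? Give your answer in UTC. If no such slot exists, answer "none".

16:30

Tomás in UTC: 09:55-12:40, 14:00-17:10, 20:55-21:00 (subtract 1h to convert from UTC+1).
Dmitri in UTC: 10:50-14:25, 14:50-17:50, 20:20-21:00 (add 3h to convert from UTC-3).
Tomás ∩ Dmitri: 10:50-12:40, 14:00-14:25, 14:50-17:10, 20:55-21:00.
So the common availability across everyone is 10:50-12:40, 14:00-14:25, 14:50-17:10, 20:55-21:00.
The last common window of at least 40 minutes is 14:50-17:10; a 40-minute meeting can start as late as 16:30 and still end by 17:10.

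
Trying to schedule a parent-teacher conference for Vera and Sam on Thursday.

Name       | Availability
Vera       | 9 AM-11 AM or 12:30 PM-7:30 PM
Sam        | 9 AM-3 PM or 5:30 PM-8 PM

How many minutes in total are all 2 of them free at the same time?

Vera ∩ Sam: 09:00-11:00, 12:30-15:00, 17:30-19:30.
Summing the common windows: 120 + 150 + 120 = 390 minutes.

390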